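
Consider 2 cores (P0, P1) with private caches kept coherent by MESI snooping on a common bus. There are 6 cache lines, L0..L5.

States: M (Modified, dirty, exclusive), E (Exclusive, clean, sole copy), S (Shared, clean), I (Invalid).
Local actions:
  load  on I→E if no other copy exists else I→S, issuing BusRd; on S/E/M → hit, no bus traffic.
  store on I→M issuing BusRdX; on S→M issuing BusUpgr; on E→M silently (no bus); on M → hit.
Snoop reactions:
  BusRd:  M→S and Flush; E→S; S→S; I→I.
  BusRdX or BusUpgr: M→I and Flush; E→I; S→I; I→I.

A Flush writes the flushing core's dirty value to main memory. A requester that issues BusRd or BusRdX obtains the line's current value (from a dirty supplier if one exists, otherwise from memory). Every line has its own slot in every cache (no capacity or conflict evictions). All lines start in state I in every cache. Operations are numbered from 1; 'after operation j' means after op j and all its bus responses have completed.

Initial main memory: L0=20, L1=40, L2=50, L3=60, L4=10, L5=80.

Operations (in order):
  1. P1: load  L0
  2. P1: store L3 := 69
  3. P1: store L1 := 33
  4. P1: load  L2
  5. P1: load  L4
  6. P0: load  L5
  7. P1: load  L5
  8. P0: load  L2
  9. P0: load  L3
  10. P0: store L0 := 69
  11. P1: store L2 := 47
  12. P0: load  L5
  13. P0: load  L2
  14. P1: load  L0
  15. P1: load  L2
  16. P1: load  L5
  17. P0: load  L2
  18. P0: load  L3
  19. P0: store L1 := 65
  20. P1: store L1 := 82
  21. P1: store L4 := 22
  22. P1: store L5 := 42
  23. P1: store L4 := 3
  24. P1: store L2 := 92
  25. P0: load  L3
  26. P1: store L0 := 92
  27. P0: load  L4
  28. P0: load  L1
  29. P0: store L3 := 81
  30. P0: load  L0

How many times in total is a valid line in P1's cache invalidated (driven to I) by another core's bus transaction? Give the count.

invalidations = 3

step 1: P1: load  L0  ⟶  IE  (L0)  txn=BusRd  M[L0]=20
step 2: P1: store L3 := 69  ⟶  IM  (L3)  txn=BusRdX  M[L3]=60
step 3: P1: store L1 := 33  ⟶  IM  (L1)  txn=BusRdX  M[L1]=40
step 4: P1: load  L2  ⟶  IE  (L2)  txn=BusRd  M[L2]=50
step 5: P1: load  L4  ⟶  IE  (L4)  txn=BusRd  M[L4]=10
step 6: P0: load  L5  ⟶  EI  (L5)  txn=BusRd  M[L5]=80
step 7: P1: load  L5  ⟶  SS  (L5)  txn=BusRd  M[L5]=80
step 8: P0: load  L2  ⟶  SS  (L2)  txn=BusRd  M[L2]=50
step 9: P0: load  L3  ⟶  SS  (L3)  txn=BusRd+Flush  M[L3]=69
step 10: P0: store L0 := 69  ⟶  MI  (L0)  txn=BusRdX  M[L0]=20
step 11: P1: store L2 := 47  ⟶  IM  (L2)  txn=BusUpgr  M[L2]=50
step 12: P0: load  L5  ⟶  SS  (L5)  txn=∅  M[L5]=80
step 13: P0: load  L2  ⟶  SS  (L2)  txn=BusRd+Flush  M[L2]=47
step 14: P1: load  L0  ⟶  SS  (L0)  txn=BusRd+Flush  M[L0]=69
step 15: P1: load  L2  ⟶  SS  (L2)  txn=∅  M[L2]=47
step 16: P1: load  L5  ⟶  SS  (L5)  txn=∅  M[L5]=80
step 17: P0: load  L2  ⟶  SS  (L2)  txn=∅  M[L2]=47
step 18: P0: load  L3  ⟶  SS  (L3)  txn=∅  M[L3]=69
step 19: P0: store L1 := 65  ⟶  MI  (L1)  txn=BusRdX+Flush  M[L1]=33
step 20: P1: store L1 := 82  ⟶  IM  (L1)  txn=BusRdX+Flush  M[L1]=65
step 21: P1: store L4 := 22  ⟶  IM  (L4)  txn=∅  M[L4]=10
step 22: P1: store L5 := 42  ⟶  IM  (L5)  txn=BusUpgr  M[L5]=80
step 23: P1: store L4 := 3  ⟶  IM  (L4)  txn=∅  M[L4]=10
step 24: P1: store L2 := 92  ⟶  IM  (L2)  txn=BusUpgr  M[L2]=47
step 25: P0: load  L3  ⟶  SS  (L3)  txn=∅  M[L3]=69
step 26: P1: store L0 := 92  ⟶  IM  (L0)  txn=BusUpgr  M[L0]=69
step 27: P0: load  L4  ⟶  SS  (L4)  txn=BusRd+Flush  M[L4]=3
step 28: P0: load  L1  ⟶  SS  (L1)  txn=BusRd+Flush  M[L1]=82
step 29: P0: store L3 := 81  ⟶  MI  (L3)  txn=BusUpgr  M[L3]=69
step 30: P0: load  L0  ⟶  SS  (L0)  txn=BusRd+Flush  M[L0]=92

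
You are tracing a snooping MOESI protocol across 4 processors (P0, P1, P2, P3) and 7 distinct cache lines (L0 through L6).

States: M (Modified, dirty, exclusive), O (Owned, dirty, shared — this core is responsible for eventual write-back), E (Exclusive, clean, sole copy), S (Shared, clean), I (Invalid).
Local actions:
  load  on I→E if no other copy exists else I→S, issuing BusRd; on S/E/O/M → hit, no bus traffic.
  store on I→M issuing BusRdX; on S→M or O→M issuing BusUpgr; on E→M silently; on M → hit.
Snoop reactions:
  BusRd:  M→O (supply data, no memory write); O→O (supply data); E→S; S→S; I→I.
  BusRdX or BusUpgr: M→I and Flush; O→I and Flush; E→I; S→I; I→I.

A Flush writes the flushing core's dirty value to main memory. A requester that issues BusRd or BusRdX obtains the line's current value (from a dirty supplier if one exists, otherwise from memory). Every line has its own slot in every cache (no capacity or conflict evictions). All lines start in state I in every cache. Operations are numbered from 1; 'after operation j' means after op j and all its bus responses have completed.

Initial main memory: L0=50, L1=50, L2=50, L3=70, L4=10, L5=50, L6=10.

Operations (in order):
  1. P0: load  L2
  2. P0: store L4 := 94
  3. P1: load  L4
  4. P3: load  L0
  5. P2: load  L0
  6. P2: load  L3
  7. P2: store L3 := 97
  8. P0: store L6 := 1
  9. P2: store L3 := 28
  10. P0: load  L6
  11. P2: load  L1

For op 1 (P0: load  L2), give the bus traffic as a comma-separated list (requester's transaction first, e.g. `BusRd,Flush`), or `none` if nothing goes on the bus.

bus = BusRd

  op1 P0: load  L2 → E/I/I/I on L2; bus BusRd; mem=50
  op2 P0: store L4 := 94 → M/I/I/I on L4; bus BusRdX; mem=10
  op3 P1: load  L4 → O/S/I/I on L4; bus BusRd; mem=10
  op4 P3: load  L0 → I/I/I/E on L0; bus BusRd; mem=50
  op5 P2: load  L0 → I/I/S/S on L0; bus BusRd; mem=50
  op6 P2: load  L3 → I/I/E/I on L3; bus BusRd; mem=70
  op7 P2: store L3 := 97 → I/I/M/I on L3; bus (none); mem=70
  op8 P0: store L6 := 1 → M/I/I/I on L6; bus BusRdX; mem=10
  op9 P2: store L3 := 28 → I/I/M/I on L3; bus (none); mem=70
  op10 P0: load  L6 → M/I/I/I on L6; bus (none); mem=10
  op11 P2: load  L1 → I/I/E/I on L1; bus BusRd; mem=50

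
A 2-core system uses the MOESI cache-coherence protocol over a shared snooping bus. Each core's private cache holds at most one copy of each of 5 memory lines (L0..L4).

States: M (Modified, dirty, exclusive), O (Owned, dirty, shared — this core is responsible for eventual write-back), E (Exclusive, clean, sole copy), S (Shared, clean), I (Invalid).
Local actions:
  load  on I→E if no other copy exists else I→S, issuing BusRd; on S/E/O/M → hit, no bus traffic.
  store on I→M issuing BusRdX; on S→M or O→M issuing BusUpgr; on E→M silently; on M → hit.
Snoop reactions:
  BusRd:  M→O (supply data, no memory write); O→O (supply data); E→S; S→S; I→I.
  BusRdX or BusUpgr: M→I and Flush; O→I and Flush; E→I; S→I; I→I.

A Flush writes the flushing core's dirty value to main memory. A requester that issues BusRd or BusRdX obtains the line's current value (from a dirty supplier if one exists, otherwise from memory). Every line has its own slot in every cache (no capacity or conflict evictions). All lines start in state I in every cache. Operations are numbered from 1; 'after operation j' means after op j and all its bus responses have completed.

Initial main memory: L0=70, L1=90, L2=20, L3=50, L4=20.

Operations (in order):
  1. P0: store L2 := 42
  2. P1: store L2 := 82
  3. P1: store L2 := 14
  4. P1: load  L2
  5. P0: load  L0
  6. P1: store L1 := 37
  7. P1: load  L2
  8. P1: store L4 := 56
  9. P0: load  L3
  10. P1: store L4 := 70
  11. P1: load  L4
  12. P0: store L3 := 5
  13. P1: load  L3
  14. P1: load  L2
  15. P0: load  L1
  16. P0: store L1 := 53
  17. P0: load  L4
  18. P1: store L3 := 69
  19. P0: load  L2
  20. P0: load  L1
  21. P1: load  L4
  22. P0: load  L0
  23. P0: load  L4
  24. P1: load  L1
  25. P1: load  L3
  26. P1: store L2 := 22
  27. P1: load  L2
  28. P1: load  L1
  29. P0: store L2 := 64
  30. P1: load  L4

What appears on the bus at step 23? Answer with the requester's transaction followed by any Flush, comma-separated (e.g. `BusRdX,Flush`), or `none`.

step 1: P0: store L2 := 42  ⟶  MI  (L2)  txn=BusRdX  M[L2]=20
step 2: P1: store L2 := 82  ⟶  IM  (L2)  txn=BusRdX+Flush  M[L2]=42
step 3: P1: store L2 := 14  ⟶  IM  (L2)  txn=∅  M[L2]=42
step 4: P1: load  L2  ⟶  IM  (L2)  txn=∅  M[L2]=42
step 5: P0: load  L0  ⟶  EI  (L0)  txn=BusRd  M[L0]=70
step 6: P1: store L1 := 37  ⟶  IM  (L1)  txn=BusRdX  M[L1]=90
step 7: P1: load  L2  ⟶  IM  (L2)  txn=∅  M[L2]=42
step 8: P1: store L4 := 56  ⟶  IM  (L4)  txn=BusRdX  M[L4]=20
step 9: P0: load  L3  ⟶  EI  (L3)  txn=BusRd  M[L3]=50
step 10: P1: store L4 := 70  ⟶  IM  (L4)  txn=∅  M[L4]=20
step 11: P1: load  L4  ⟶  IM  (L4)  txn=∅  M[L4]=20
step 12: P0: store L3 := 5  ⟶  MI  (L3)  txn=∅  M[L3]=50
step 13: P1: load  L3  ⟶  OS  (L3)  txn=BusRd  M[L3]=50
step 14: P1: load  L2  ⟶  IM  (L2)  txn=∅  M[L2]=42
step 15: P0: load  L1  ⟶  SO  (L1)  txn=BusRd  M[L1]=90
step 16: P0: store L1 := 53  ⟶  MI  (L1)  txn=BusUpgr+Flush  M[L1]=37
step 17: P0: load  L4  ⟶  SO  (L4)  txn=BusRd  M[L4]=20
step 18: P1: store L3 := 69  ⟶  IM  (L3)  txn=BusUpgr+Flush  M[L3]=5
step 19: P0: load  L2  ⟶  SO  (L2)  txn=BusRd  M[L2]=42
step 20: P0: load  L1  ⟶  MI  (L1)  txn=∅  M[L1]=37
step 21: P1: load  L4  ⟶  SO  (L4)  txn=∅  M[L4]=20
step 22: P0: load  L0  ⟶  EI  (L0)  txn=∅  M[L0]=70
step 23: P0: load  L4  ⟶  SO  (L4)  txn=∅  M[L4]=20
step 24: P1: load  L1  ⟶  OS  (L1)  txn=BusRd  M[L1]=37
step 25: P1: load  L3  ⟶  IM  (L3)  txn=∅  M[L3]=5
step 26: P1: store L2 := 22  ⟶  IM  (L2)  txn=BusUpgr  M[L2]=42
step 27: P1: load  L2  ⟶  IM  (L2)  txn=∅  M[L2]=42
step 28: P1: load  L1  ⟶  OS  (L1)  txn=∅  M[L1]=37
step 29: P0: store L2 := 64  ⟶  MI  (L2)  txn=BusRdX+Flush  M[L2]=22
step 30: P1: load  L4  ⟶  SO  (L4)  txn=∅  M[L4]=20

bus = none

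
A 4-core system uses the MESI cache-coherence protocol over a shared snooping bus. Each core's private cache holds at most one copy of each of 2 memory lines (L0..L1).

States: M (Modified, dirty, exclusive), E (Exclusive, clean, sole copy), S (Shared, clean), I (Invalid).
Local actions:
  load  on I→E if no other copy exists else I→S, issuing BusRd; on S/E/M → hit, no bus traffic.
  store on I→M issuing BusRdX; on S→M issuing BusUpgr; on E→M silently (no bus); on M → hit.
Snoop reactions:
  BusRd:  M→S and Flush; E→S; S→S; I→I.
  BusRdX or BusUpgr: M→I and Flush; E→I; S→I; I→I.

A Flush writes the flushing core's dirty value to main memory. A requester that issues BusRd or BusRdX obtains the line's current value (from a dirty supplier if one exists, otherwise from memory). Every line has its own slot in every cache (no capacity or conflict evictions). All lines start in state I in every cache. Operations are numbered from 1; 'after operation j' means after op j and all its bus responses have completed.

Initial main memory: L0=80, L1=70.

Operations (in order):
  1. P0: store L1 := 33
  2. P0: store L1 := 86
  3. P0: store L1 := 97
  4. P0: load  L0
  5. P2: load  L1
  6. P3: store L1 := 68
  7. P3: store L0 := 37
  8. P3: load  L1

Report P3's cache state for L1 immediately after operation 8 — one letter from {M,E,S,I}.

state = M

step 1: P0: store L1 := 33  ⟶  MIII  (L1)  txn=BusRdX  M[L1]=70
step 2: P0: store L1 := 86  ⟶  MIII  (L1)  txn=∅  M[L1]=70
step 3: P0: store L1 := 97  ⟶  MIII  (L1)  txn=∅  M[L1]=70
step 4: P0: load  L0  ⟶  EIII  (L0)  txn=BusRd  M[L0]=80
step 5: P2: load  L1  ⟶  SISI  (L1)  txn=BusRd+Flush  M[L1]=97
step 6: P3: store L1 := 68  ⟶  IIIM  (L1)  txn=BusRdX  M[L1]=97
step 7: P3: store L0 := 37  ⟶  IIIM  (L0)  txn=BusRdX  M[L0]=80
step 8: P3: load  L1  ⟶  IIIM  (L1)  txn=∅  M[L1]=97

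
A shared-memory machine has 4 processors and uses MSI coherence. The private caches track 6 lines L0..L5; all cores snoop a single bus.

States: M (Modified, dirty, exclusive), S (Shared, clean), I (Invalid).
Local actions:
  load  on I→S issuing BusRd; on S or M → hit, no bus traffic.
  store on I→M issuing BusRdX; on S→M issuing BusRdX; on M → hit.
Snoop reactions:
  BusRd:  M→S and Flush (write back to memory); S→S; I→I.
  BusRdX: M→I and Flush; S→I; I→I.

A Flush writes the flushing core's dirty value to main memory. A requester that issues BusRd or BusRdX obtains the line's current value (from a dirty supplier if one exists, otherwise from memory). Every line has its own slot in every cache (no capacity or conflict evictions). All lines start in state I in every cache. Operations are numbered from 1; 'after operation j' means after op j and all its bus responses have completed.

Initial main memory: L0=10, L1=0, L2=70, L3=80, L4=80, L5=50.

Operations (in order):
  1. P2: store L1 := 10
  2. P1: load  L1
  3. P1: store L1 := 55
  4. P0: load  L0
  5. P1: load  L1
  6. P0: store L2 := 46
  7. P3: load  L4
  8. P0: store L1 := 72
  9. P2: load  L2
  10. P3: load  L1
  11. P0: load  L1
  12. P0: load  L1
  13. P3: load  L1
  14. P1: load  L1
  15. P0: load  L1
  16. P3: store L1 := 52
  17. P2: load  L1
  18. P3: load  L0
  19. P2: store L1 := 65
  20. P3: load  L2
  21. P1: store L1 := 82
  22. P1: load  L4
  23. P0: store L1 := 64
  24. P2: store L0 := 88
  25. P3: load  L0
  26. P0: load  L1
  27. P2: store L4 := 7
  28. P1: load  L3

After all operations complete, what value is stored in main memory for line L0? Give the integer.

[1] P2: store L1 := 10 | P0:I, P1:I, P2:M(10), P3:I | bus: BusRdX
[2] P1: load  L1 | P0:I, P1:S(10), P2:S(10), P3:I | bus: BusRd,Flush
[3] P1: store L1 := 55 | P0:I, P1:M(55), P2:I, P3:I | bus: BusRdX
[4] P0: load  L0 | P0:S(10), P1:I, P2:I, P3:I | bus: BusRd
[5] P1: load  L1 | P0:I, P1:M(55), P2:I, P3:I | bus: none
[6] P0: store L2 := 46 | P0:M(46), P1:I, P2:I, P3:I | bus: BusRdX
[7] P3: load  L4 | P0:I, P1:I, P2:I, P3:S(80) | bus: BusRd
[8] P0: store L1 := 72 | P0:M(72), P1:I, P2:I, P3:I | bus: BusRdX,Flush
[9] P2: load  L2 | P0:S(46), P1:I, P2:S(46), P3:I | bus: BusRd,Flush
[10] P3: load  L1 | P0:S(72), P1:I, P2:I, P3:S(72) | bus: BusRd,Flush
[11] P0: load  L1 | P0:S(72), P1:I, P2:I, P3:S(72) | bus: none
[12] P0: load  L1 | P0:S(72), P1:I, P2:I, P3:S(72) | bus: none
[13] P3: load  L1 | P0:S(72), P1:I, P2:I, P3:S(72) | bus: none
[14] P1: load  L1 | P0:S(72), P1:S(72), P2:I, P3:S(72) | bus: BusRd
[15] P0: load  L1 | P0:S(72), P1:S(72), P2:I, P3:S(72) | bus: none
[16] P3: store L1 := 52 | P0:I, P1:I, P2:I, P3:M(52) | bus: BusRdX
[17] P2: load  L1 | P0:I, P1:I, P2:S(52), P3:S(52) | bus: BusRd,Flush
[18] P3: load  L0 | P0:S(10), P1:I, P2:I, P3:S(10) | bus: BusRd
[19] P2: store L1 := 65 | P0:I, P1:I, P2:M(65), P3:I | bus: BusRdX
[20] P3: load  L2 | P0:S(46), P1:I, P2:S(46), P3:S(46) | bus: BusRd
[21] P1: store L1 := 82 | P0:I, P1:M(82), P2:I, P3:I | bus: BusRdX,Flush
[22] P1: load  L4 | P0:I, P1:S(80), P2:I, P3:S(80) | bus: BusRd
[23] P0: store L1 := 64 | P0:M(64), P1:I, P2:I, P3:I | bus: BusRdX,Flush
[24] P2: store L0 := 88 | P0:I, P1:I, P2:M(88), P3:I | bus: BusRdX
[25] P3: load  L0 | P0:I, P1:I, P2:S(88), P3:S(88) | bus: BusRd,Flush
[26] P0: load  L1 | P0:M(64), P1:I, P2:I, P3:I | bus: none
[27] P2: store L4 := 7 | P0:I, P1:I, P2:M(7), P3:I | bus: BusRdX
[28] P1: load  L3 | P0:I, P1:S(80), P2:I, P3:I | bus: BusRd

memory[L0] = 88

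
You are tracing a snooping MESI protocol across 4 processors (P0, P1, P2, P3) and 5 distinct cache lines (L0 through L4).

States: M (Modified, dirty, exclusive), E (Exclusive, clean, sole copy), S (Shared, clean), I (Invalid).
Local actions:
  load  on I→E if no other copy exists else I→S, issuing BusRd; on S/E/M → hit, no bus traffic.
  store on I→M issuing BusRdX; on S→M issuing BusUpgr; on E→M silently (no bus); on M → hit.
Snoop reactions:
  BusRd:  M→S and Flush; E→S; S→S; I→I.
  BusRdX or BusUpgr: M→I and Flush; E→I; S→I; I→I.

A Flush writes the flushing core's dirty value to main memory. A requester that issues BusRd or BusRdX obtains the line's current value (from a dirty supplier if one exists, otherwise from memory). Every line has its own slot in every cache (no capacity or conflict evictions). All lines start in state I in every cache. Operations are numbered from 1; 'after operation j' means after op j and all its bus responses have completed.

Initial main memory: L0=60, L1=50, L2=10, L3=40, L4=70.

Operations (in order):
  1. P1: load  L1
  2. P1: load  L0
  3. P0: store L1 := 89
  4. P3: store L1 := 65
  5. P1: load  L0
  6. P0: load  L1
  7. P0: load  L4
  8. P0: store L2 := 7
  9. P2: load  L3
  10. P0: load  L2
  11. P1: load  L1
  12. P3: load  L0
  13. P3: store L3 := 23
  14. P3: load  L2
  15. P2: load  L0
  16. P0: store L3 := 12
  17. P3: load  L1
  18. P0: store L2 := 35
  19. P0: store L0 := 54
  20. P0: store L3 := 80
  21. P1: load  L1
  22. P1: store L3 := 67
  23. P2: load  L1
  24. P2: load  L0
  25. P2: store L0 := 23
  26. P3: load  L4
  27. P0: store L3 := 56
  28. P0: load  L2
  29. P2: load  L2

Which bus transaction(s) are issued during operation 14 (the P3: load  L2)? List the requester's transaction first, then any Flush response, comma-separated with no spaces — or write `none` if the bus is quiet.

bus = BusRd,Flush

[1] P1: load  L1 | P0:I, P1:E(50), P2:I, P3:I | bus: BusRd
[2] P1: load  L0 | P0:I, P1:E(60), P2:I, P3:I | bus: BusRd
[3] P0: store L1 := 89 | P0:M(89), P1:I, P2:I, P3:I | bus: BusRdX
[4] P3: store L1 := 65 | P0:I, P1:I, P2:I, P3:M(65) | bus: BusRdX,Flush
[5] P1: load  L0 | P0:I, P1:E(60), P2:I, P3:I | bus: none
[6] P0: load  L1 | P0:S(65), P1:I, P2:I, P3:S(65) | bus: BusRd,Flush
[7] P0: load  L4 | P0:E(70), P1:I, P2:I, P3:I | bus: BusRd
[8] P0: store L2 := 7 | P0:M(7), P1:I, P2:I, P3:I | bus: BusRdX
[9] P2: load  L3 | P0:I, P1:I, P2:E(40), P3:I | bus: BusRd
[10] P0: load  L2 | P0:M(7), P1:I, P2:I, P3:I | bus: none
[11] P1: load  L1 | P0:S(65), P1:S(65), P2:I, P3:S(65) | bus: BusRd
[12] P3: load  L0 | P0:I, P1:S(60), P2:I, P3:S(60) | bus: BusRd
[13] P3: store L3 := 23 | P0:I, P1:I, P2:I, P3:M(23) | bus: BusRdX
[14] P3: load  L2 | P0:S(7), P1:I, P2:I, P3:S(7) | bus: BusRd,Flush
[15] P2: load  L0 | P0:I, P1:S(60), P2:S(60), P3:S(60) | bus: BusRd
[16] P0: store L3 := 12 | P0:M(12), P1:I, P2:I, P3:I | bus: BusRdX,Flush
[17] P3: load  L1 | P0:S(65), P1:S(65), P2:I, P3:S(65) | bus: none
[18] P0: store L2 := 35 | P0:M(35), P1:I, P2:I, P3:I | bus: BusUpgr
[19] P0: store L0 := 54 | P0:M(54), P1:I, P2:I, P3:I | bus: BusRdX
[20] P0: store L3 := 80 | P0:M(80), P1:I, P2:I, P3:I | bus: none
[21] P1: load  L1 | P0:S(65), P1:S(65), P2:I, P3:S(65) | bus: none
[22] P1: store L3 := 67 | P0:I, P1:M(67), P2:I, P3:I | bus: BusRdX,Flush
[23] P2: load  L1 | P0:S(65), P1:S(65), P2:S(65), P3:S(65) | bus: BusRd
[24] P2: load  L0 | P0:S(54), P1:I, P2:S(54), P3:I | bus: BusRd,Flush
[25] P2: store L0 := 23 | P0:I, P1:I, P2:M(23), P3:I | bus: BusUpgr
[26] P3: load  L4 | P0:S(70), P1:I, P2:I, P3:S(70) | bus: BusRd
[27] P0: store L3 := 56 | P0:M(56), P1:I, P2:I, P3:I | bus: BusRdX,Flush
[28] P0: load  L2 | P0:M(35), P1:I, P2:I, P3:I | bus: none
[29] P2: load  L2 | P0:S(35), P1:I, P2:S(35), P3:I | bus: BusRd,Flush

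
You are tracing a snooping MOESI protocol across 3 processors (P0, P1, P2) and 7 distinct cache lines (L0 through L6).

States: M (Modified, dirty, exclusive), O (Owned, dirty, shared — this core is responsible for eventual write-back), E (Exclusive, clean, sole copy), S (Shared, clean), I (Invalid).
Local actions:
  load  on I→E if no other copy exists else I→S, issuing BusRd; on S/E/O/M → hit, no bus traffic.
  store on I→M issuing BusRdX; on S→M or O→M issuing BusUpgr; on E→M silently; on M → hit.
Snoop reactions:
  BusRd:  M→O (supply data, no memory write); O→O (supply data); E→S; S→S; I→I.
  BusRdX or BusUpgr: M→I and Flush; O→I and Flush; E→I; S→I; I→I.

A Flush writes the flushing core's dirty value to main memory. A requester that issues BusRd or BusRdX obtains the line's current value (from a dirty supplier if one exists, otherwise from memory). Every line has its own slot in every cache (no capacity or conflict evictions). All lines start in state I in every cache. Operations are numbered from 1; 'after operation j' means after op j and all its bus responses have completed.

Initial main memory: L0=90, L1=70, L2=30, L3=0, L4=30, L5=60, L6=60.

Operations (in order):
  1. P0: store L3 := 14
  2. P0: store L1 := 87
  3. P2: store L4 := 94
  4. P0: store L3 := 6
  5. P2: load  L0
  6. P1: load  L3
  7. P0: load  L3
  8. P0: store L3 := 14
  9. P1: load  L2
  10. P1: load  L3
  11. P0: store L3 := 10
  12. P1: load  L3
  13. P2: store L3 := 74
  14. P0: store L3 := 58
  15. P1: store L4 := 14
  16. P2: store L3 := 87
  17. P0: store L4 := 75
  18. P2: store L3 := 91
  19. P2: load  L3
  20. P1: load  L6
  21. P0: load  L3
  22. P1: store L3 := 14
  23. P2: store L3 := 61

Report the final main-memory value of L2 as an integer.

step 1: P0: store L3 := 14  ⟶  MII  (L3)  txn=BusRdX  M[L3]=0
step 2: P0: store L1 := 87  ⟶  MII  (L1)  txn=BusRdX  M[L1]=70
step 3: P2: store L4 := 94  ⟶  IIM  (L4)  txn=BusRdX  M[L4]=30
step 4: P0: store L3 := 6  ⟶  MII  (L3)  txn=∅  M[L3]=0
step 5: P2: load  L0  ⟶  IIE  (L0)  txn=BusRd  M[L0]=90
step 6: P1: load  L3  ⟶  OSI  (L3)  txn=BusRd  M[L3]=0
step 7: P0: load  L3  ⟶  OSI  (L3)  txn=∅  M[L3]=0
step 8: P0: store L3 := 14  ⟶  MII  (L3)  txn=BusUpgr  M[L3]=0
step 9: P1: load  L2  ⟶  IEI  (L2)  txn=BusRd  M[L2]=30
step 10: P1: load  L3  ⟶  OSI  (L3)  txn=BusRd  M[L3]=0
step 11: P0: store L3 := 10  ⟶  MII  (L3)  txn=BusUpgr  M[L3]=0
step 12: P1: load  L3  ⟶  OSI  (L3)  txn=BusRd  M[L3]=0
step 13: P2: store L3 := 74  ⟶  IIM  (L3)  txn=BusRdX+Flush  M[L3]=10
step 14: P0: store L3 := 58  ⟶  MII  (L3)  txn=BusRdX+Flush  M[L3]=74
step 15: P1: store L4 := 14  ⟶  IMI  (L4)  txn=BusRdX+Flush  M[L4]=94
step 16: P2: store L3 := 87  ⟶  IIM  (L3)  txn=BusRdX+Flush  M[L3]=58
step 17: P0: store L4 := 75  ⟶  MII  (L4)  txn=BusRdX+Flush  M[L4]=14
step 18: P2: store L3 := 91  ⟶  IIM  (L3)  txn=∅  M[L3]=58
step 19: P2: load  L3  ⟶  IIM  (L3)  txn=∅  M[L3]=58
step 20: P1: load  L6  ⟶  IEI  (L6)  txn=BusRd  M[L6]=60
step 21: P0: load  L3  ⟶  SIO  (L3)  txn=BusRd  M[L3]=58
step 22: P1: store L3 := 14  ⟶  IMI  (L3)  txn=BusRdX+Flush  M[L3]=91
step 23: P2: store L3 := 61  ⟶  IIM  (L3)  txn=BusRdX+Flush  M[L3]=14

memory[L2] = 30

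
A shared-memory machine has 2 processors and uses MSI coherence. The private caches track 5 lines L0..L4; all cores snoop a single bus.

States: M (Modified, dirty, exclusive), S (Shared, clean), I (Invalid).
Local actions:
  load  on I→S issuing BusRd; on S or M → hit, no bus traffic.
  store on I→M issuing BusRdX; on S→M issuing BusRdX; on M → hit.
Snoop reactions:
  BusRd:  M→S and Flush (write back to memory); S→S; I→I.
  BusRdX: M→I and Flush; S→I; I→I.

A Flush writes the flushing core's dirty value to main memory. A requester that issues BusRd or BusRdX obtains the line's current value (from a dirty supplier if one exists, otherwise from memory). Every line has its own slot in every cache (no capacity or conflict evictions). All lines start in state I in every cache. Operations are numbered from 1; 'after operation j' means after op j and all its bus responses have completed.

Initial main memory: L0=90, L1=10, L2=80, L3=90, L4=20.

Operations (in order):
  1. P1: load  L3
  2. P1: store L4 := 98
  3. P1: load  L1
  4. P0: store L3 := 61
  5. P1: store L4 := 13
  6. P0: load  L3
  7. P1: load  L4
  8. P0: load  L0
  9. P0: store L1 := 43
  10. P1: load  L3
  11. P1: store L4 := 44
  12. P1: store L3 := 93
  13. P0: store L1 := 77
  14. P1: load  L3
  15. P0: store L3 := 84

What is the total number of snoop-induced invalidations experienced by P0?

step 1: P1: load  L3  ⟶  IS  (L3)  txn=BusRd  M[L3]=90
step 2: P1: store L4 := 98  ⟶  IM  (L4)  txn=BusRdX  M[L4]=20
step 3: P1: load  L1  ⟶  IS  (L1)  txn=BusRd  M[L1]=10
step 4: P0: store L3 := 61  ⟶  MI  (L3)  txn=BusRdX  M[L3]=90
step 5: P1: store L4 := 13  ⟶  IM  (L4)  txn=∅  M[L4]=20
step 6: P0: load  L3  ⟶  MI  (L3)  txn=∅  M[L3]=90
step 7: P1: load  L4  ⟶  IM  (L4)  txn=∅  M[L4]=20
step 8: P0: load  L0  ⟶  SI  (L0)  txn=BusRd  M[L0]=90
step 9: P0: store L1 := 43  ⟶  MI  (L1)  txn=BusRdX  M[L1]=10
step 10: P1: load  L3  ⟶  SS  (L3)  txn=BusRd+Flush  M[L3]=61
step 11: P1: store L4 := 44  ⟶  IM  (L4)  txn=∅  M[L4]=20
step 12: P1: store L3 := 93  ⟶  IM  (L3)  txn=BusRdX  M[L3]=61
step 13: P0: store L1 := 77  ⟶  MI  (L1)  txn=∅  M[L1]=10
step 14: P1: load  L3  ⟶  IM  (L3)  txn=∅  M[L3]=61
step 15: P0: store L3 := 84  ⟶  MI  (L3)  txn=BusRdX+Flush  M[L3]=93

invalidations = 1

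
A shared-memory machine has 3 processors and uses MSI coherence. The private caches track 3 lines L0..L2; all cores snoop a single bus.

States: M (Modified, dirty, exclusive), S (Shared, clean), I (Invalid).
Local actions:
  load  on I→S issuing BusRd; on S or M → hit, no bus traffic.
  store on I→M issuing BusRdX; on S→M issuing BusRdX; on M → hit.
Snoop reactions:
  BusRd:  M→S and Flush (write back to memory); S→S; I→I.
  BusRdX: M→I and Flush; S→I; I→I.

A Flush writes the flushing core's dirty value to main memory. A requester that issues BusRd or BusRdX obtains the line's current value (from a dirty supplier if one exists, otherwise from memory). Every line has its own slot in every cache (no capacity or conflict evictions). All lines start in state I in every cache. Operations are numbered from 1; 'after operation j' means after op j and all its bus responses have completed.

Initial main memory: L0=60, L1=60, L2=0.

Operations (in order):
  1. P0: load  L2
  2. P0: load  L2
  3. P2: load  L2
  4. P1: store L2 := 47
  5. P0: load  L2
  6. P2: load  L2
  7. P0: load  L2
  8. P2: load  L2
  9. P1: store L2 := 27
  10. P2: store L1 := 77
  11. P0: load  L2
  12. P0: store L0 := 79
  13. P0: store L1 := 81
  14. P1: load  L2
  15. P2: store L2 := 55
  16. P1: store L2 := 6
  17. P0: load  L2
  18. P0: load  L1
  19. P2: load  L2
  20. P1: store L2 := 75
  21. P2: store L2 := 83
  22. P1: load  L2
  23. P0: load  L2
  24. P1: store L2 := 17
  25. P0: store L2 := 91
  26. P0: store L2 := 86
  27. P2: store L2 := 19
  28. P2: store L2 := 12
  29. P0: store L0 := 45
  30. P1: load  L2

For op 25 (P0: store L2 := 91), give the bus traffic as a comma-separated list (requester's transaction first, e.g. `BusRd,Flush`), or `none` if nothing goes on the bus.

bus = BusRdX,Flush

1. P0: load  L2  bus=[BusRd]  L2: P0=S P1=I P2=I  mem[L2]=0
2. P0: load  L2  bus=[-]  L2: P0=S P1=I P2=I  mem[L2]=0
3. P2: load  L2  bus=[BusRd]  L2: P0=S P1=I P2=S  mem[L2]=0
4. P1: store L2 := 47  bus=[BusRdX]  L2: P0=I P1=M P2=I  mem[L2]=0
5. P0: load  L2  bus=[BusRd,Flush]  L2: P0=S P1=S P2=I  mem[L2]=47
6. P2: load  L2  bus=[BusRd]  L2: P0=S P1=S P2=S  mem[L2]=47
7. P0: load  L2  bus=[-]  L2: P0=S P1=S P2=S  mem[L2]=47
8. P2: load  L2  bus=[-]  L2: P0=S P1=S P2=S  mem[L2]=47
9. P1: store L2 := 27  bus=[BusRdX]  L2: P0=I P1=M P2=I  mem[L2]=47
10. P2: store L1 := 77  bus=[BusRdX]  L1: P0=I P1=I P2=M  mem[L1]=60
11. P0: load  L2  bus=[BusRd,Flush]  L2: P0=S P1=S P2=I  mem[L2]=27
12. P0: store L0 := 79  bus=[BusRdX]  L0: P0=M P1=I P2=I  mem[L0]=60
13. P0: store L1 := 81  bus=[BusRdX,Flush]  L1: P0=M P1=I P2=I  mem[L1]=77
14. P1: load  L2  bus=[-]  L2: P0=S P1=S P2=I  mem[L2]=27
15. P2: store L2 := 55  bus=[BusRdX]  L2: P0=I P1=I P2=M  mem[L2]=27
16. P1: store L2 := 6  bus=[BusRdX,Flush]  L2: P0=I P1=M P2=I  mem[L2]=55
17. P0: load  L2  bus=[BusRd,Flush]  L2: P0=S P1=S P2=I  mem[L2]=6
18. P0: load  L1  bus=[-]  L1: P0=M P1=I P2=I  mem[L1]=77
19. P2: load  L2  bus=[BusRd]  L2: P0=S P1=S P2=S  mem[L2]=6
20. P1: store L2 := 75  bus=[BusRdX]  L2: P0=I P1=M P2=I  mem[L2]=6
21. P2: store L2 := 83  bus=[BusRdX,Flush]  L2: P0=I P1=I P2=M  mem[L2]=75
22. P1: load  L2  bus=[BusRd,Flush]  L2: P0=I P1=S P2=S  mem[L2]=83
23. P0: load  L2  bus=[BusRd]  L2: P0=S P1=S P2=S  mem[L2]=83
24. P1: store L2 := 17  bus=[BusRdX]  L2: P0=I P1=M P2=I  mem[L2]=83
25. P0: store L2 := 91  bus=[BusRdX,Flush]  L2: P0=M P1=I P2=I  mem[L2]=17
26. P0: store L2 := 86  bus=[-]  L2: P0=M P1=I P2=I  mem[L2]=17
27. P2: store L2 := 19  bus=[BusRdX,Flush]  L2: P0=I P1=I P2=M  mem[L2]=86
28. P2: store L2 := 12  bus=[-]  L2: P0=I P1=I P2=M  mem[L2]=86
29. P0: store L0 := 45  bus=[-]  L0: P0=M P1=I P2=I  mem[L0]=60
30. P1: load  L2  bus=[BusRd,Flush]  L2: P0=I P1=S P2=S  mem[L2]=12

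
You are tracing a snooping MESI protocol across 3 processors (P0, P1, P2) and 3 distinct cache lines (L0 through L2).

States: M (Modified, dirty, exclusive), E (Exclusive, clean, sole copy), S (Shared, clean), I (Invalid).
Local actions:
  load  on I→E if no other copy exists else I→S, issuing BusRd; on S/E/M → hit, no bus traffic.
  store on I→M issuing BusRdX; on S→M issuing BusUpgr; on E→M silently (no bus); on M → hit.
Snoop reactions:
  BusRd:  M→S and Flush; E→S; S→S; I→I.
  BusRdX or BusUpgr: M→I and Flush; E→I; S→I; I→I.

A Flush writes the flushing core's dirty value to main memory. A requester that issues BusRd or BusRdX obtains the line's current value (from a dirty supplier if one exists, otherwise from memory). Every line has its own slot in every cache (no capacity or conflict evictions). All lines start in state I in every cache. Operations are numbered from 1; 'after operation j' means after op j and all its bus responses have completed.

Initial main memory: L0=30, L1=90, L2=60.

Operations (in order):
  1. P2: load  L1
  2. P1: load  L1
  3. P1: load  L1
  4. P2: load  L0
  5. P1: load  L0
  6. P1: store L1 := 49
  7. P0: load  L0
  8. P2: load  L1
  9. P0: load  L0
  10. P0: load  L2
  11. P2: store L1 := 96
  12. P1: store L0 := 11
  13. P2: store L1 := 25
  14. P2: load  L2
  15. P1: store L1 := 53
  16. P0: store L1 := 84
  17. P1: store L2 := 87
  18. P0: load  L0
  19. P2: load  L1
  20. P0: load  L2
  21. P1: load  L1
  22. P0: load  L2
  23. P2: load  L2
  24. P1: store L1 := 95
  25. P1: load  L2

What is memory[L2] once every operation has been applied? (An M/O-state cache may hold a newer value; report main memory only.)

step 1: P2: load  L1  ⟶  IIE  (L1)  txn=BusRd  M[L1]=90
step 2: P1: load  L1  ⟶  ISS  (L1)  txn=BusRd  M[L1]=90
step 3: P1: load  L1  ⟶  ISS  (L1)  txn=∅  M[L1]=90
step 4: P2: load  L0  ⟶  IIE  (L0)  txn=BusRd  M[L0]=30
step 5: P1: load  L0  ⟶  ISS  (L0)  txn=BusRd  M[L0]=30
step 6: P1: store L1 := 49  ⟶  IMI  (L1)  txn=BusUpgr  M[L1]=90
step 7: P0: load  L0  ⟶  SSS  (L0)  txn=BusRd  M[L0]=30
step 8: P2: load  L1  ⟶  ISS  (L1)  txn=BusRd+Flush  M[L1]=49
step 9: P0: load  L0  ⟶  SSS  (L0)  txn=∅  M[L0]=30
step 10: P0: load  L2  ⟶  EII  (L2)  txn=BusRd  M[L2]=60
step 11: P2: store L1 := 96  ⟶  IIM  (L1)  txn=BusUpgr  M[L1]=49
step 12: P1: store L0 := 11  ⟶  IMI  (L0)  txn=BusUpgr  M[L0]=30
step 13: P2: store L1 := 25  ⟶  IIM  (L1)  txn=∅  M[L1]=49
step 14: P2: load  L2  ⟶  SIS  (L2)  txn=BusRd  M[L2]=60
step 15: P1: store L1 := 53  ⟶  IMI  (L1)  txn=BusRdX+Flush  M[L1]=25
step 16: P0: store L1 := 84  ⟶  MII  (L1)  txn=BusRdX+Flush  M[L1]=53
step 17: P1: store L2 := 87  ⟶  IMI  (L2)  txn=BusRdX  M[L2]=60
step 18: P0: load  L0  ⟶  SSI  (L0)  txn=BusRd+Flush  M[L0]=11
step 19: P2: load  L1  ⟶  SIS  (L1)  txn=BusRd+Flush  M[L1]=84
step 20: P0: load  L2  ⟶  SSI  (L2)  txn=BusRd+Flush  M[L2]=87
step 21: P1: load  L1  ⟶  SSS  (L1)  txn=BusRd  M[L1]=84
step 22: P0: load  L2  ⟶  SSI  (L2)  txn=∅  M[L2]=87
step 23: P2: load  L2  ⟶  SSS  (L2)  txn=BusRd  M[L2]=87
step 24: P1: store L1 := 95  ⟶  IMI  (L1)  txn=BusUpgr  M[L1]=84
step 25: P1: load  L2  ⟶  SSS  (L2)  txn=∅  M[L2]=87

memory[L2] = 87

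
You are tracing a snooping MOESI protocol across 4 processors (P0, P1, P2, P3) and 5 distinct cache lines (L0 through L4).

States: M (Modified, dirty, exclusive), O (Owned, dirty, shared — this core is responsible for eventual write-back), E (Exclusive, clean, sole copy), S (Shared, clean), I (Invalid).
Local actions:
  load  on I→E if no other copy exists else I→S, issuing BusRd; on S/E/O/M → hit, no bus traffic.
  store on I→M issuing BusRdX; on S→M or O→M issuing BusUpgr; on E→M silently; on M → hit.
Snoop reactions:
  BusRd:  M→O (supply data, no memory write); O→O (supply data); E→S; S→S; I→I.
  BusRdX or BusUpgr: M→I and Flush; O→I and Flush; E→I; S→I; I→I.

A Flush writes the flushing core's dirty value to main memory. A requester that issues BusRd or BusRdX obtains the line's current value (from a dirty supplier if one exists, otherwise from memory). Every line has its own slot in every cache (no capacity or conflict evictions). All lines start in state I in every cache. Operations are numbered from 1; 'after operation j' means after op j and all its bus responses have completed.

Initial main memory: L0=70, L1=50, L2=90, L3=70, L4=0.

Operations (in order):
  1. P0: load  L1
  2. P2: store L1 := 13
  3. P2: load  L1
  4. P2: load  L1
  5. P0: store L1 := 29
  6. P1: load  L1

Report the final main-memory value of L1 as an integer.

step 1: P0: load  L1  ⟶  EIII  (L1)  txn=BusRd  M[L1]=50
step 2: P2: store L1 := 13  ⟶  IIMI  (L1)  txn=BusRdX  M[L1]=50
step 3: P2: load  L1  ⟶  IIMI  (L1)  txn=∅  M[L1]=50
step 4: P2: load  L1  ⟶  IIMI  (L1)  txn=∅  M[L1]=50
step 5: P0: store L1 := 29  ⟶  MIII  (L1)  txn=BusRdX+Flush  M[L1]=13
step 6: P1: load  L1  ⟶  OSII  (L1)  txn=BusRd  M[L1]=13

memory[L1] = 13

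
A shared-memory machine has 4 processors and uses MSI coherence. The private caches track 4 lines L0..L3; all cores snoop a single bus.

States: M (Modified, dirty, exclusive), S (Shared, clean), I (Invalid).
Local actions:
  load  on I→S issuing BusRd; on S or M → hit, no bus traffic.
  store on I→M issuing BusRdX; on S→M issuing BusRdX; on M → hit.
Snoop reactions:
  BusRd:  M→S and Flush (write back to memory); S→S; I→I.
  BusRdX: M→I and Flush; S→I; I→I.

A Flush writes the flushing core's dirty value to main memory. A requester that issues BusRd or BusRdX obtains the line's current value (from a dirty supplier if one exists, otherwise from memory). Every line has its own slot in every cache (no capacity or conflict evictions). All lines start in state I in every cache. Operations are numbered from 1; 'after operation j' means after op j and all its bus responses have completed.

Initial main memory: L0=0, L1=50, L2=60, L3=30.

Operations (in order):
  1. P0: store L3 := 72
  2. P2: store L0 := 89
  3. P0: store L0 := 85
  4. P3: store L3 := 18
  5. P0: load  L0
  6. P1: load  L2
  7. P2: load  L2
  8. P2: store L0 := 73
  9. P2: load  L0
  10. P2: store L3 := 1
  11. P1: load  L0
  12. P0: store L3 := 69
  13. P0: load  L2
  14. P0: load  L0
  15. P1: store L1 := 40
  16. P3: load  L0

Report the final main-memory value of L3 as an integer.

memory[L3] = 1

step 1: P0: store L3 := 72  ⟶  MIII  (L3)  txn=BusRdX  M[L3]=30
step 2: P2: store L0 := 89  ⟶  IIMI  (L0)  txn=BusRdX  M[L0]=0
step 3: P0: store L0 := 85  ⟶  MIII  (L0)  txn=BusRdX+Flush  M[L0]=89
step 4: P3: store L3 := 18  ⟶  IIIM  (L3)  txn=BusRdX+Flush  M[L3]=72
step 5: P0: load  L0  ⟶  MIII  (L0)  txn=∅  M[L0]=89
step 6: P1: load  L2  ⟶  ISII  (L2)  txn=BusRd  M[L2]=60
step 7: P2: load  L2  ⟶  ISSI  (L2)  txn=BusRd  M[L2]=60
step 8: P2: store L0 := 73  ⟶  IIMI  (L0)  txn=BusRdX+Flush  M[L0]=85
step 9: P2: load  L0  ⟶  IIMI  (L0)  txn=∅  M[L0]=85
step 10: P2: store L3 := 1  ⟶  IIMI  (L3)  txn=BusRdX+Flush  M[L3]=18
step 11: P1: load  L0  ⟶  ISSI  (L0)  txn=BusRd+Flush  M[L0]=73
step 12: P0: store L3 := 69  ⟶  MIII  (L3)  txn=BusRdX+Flush  M[L3]=1
step 13: P0: load  L2  ⟶  SSSI  (L2)  txn=BusRd  M[L2]=60
step 14: P0: load  L0  ⟶  SSSI  (L0)  txn=BusRd  M[L0]=73
step 15: P1: store L1 := 40  ⟶  IMII  (L1)  txn=BusRdX  M[L1]=50
step 16: P3: load  L0  ⟶  SSSS  (L0)  txn=BusRd  M[L0]=73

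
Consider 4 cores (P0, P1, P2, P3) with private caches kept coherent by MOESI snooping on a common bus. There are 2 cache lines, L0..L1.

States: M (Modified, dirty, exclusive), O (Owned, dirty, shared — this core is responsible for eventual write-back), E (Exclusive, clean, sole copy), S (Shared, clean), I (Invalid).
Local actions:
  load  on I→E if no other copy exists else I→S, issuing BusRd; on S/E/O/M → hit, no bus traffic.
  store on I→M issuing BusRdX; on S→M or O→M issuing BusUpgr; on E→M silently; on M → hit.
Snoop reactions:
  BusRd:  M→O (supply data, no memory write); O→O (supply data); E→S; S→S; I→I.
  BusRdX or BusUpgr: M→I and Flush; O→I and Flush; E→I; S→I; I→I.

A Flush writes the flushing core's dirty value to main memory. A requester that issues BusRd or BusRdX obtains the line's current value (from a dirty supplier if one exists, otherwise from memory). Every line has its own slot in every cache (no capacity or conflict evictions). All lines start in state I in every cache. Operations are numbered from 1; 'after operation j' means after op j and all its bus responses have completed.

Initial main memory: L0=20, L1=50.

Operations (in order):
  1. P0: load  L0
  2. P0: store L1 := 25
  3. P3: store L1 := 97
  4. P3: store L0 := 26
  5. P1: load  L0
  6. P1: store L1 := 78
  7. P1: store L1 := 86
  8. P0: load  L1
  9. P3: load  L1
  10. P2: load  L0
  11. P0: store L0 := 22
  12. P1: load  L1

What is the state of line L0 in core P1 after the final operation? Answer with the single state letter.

state = I

1. P0: load  L0  bus=[BusRd]  L0: P0=E P1=I P2=I P3=I  mem[L0]=20
2. P0: store L1 := 25  bus=[BusRdX]  L1: P0=M P1=I P2=I P3=I  mem[L1]=50
3. P3: store L1 := 97  bus=[BusRdX,Flush]  L1: P0=I P1=I P2=I P3=M  mem[L1]=25
4. P3: store L0 := 26  bus=[BusRdX]  L0: P0=I P1=I P2=I P3=M  mem[L0]=20
5. P1: load  L0  bus=[BusRd]  L0: P0=I P1=S P2=I P3=O  mem[L0]=20
6. P1: store L1 := 78  bus=[BusRdX,Flush]  L1: P0=I P1=M P2=I P3=I  mem[L1]=97
7. P1: store L1 := 86  bus=[-]  L1: P0=I P1=M P2=I P3=I  mem[L1]=97
8. P0: load  L1  bus=[BusRd]  L1: P0=S P1=O P2=I P3=I  mem[L1]=97
9. P3: load  L1  bus=[BusRd]  L1: P0=S P1=O P2=I P3=S  mem[L1]=97
10. P2: load  L0  bus=[BusRd]  L0: P0=I P1=S P2=S P3=O  mem[L0]=20
11. P0: store L0 := 22  bus=[BusRdX,Flush]  L0: P0=M P1=I P2=I P3=I  mem[L0]=26
12. P1: load  L1  bus=[-]  L1: P0=S P1=O P2=I P3=S  mem[L1]=97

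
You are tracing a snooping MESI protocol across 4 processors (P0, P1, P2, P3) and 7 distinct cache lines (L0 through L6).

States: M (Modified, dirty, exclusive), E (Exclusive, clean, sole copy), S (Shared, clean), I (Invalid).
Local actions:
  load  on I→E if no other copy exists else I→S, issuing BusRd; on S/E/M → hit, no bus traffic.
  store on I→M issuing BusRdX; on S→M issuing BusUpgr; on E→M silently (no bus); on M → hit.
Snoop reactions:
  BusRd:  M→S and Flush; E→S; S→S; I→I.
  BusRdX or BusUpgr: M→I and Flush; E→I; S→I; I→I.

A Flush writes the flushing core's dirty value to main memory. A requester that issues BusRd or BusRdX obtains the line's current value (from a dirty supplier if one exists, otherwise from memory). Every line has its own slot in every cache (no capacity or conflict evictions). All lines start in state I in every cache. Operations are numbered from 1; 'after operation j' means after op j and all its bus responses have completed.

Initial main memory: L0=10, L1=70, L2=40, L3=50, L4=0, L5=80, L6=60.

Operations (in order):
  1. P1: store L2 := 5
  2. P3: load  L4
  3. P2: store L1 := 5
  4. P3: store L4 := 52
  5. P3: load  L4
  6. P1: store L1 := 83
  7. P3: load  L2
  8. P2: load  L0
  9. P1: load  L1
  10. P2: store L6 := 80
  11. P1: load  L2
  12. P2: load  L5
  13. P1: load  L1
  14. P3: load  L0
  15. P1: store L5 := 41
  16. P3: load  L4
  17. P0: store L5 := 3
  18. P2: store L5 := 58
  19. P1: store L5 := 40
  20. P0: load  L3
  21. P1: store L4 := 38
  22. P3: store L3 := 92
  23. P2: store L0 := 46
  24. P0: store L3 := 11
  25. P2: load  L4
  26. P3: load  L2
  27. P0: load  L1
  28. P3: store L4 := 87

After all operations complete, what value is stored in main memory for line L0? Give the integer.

memory[L0] = 10

  op1 P1: store L2 := 5 → I/M/I/I on L2; bus BusRdX; mem=40
  op2 P3: load  L4 → I/I/I/E on L4; bus BusRd; mem=0
  op3 P2: store L1 := 5 → I/I/M/I on L1; bus BusRdX; mem=70
  op4 P3: store L4 := 52 → I/I/I/M on L4; bus (none); mem=0
  op5 P3: load  L4 → I/I/I/M on L4; bus (none); mem=0
  op6 P1: store L1 := 83 → I/M/I/I on L1; bus BusRdX Flush; mem=5
  op7 P3: load  L2 → I/S/I/S on L2; bus BusRd Flush; mem=5
  op8 P2: load  L0 → I/I/E/I on L0; bus BusRd; mem=10
  op9 P1: load  L1 → I/M/I/I on L1; bus (none); mem=5
  op10 P2: store L6 := 80 → I/I/M/I on L6; bus BusRdX; mem=60
  op11 P1: load  L2 → I/S/I/S on L2; bus (none); mem=5
  op12 P2: load  L5 → I/I/E/I on L5; bus BusRd; mem=80
  op13 P1: load  L1 → I/M/I/I on L1; bus (none); mem=5
  op14 P3: load  L0 → I/I/S/S on L0; bus BusRd; mem=10
  op15 P1: store L5 := 41 → I/M/I/I on L5; bus BusRdX; mem=80
  op16 P3: load  L4 → I/I/I/M on L4; bus (none); mem=0
  op17 P0: store L5 := 3 → M/I/I/I on L5; bus BusRdX Flush; mem=41
  op18 P2: store L5 := 58 → I/I/M/I on L5; bus BusRdX Flush; mem=3
  op19 P1: store L5 := 40 → I/M/I/I on L5; bus BusRdX Flush; mem=58
  op20 P0: load  L3 → E/I/I/I on L3; bus BusRd; mem=50
  op21 P1: store L4 := 38 → I/M/I/I on L4; bus BusRdX Flush; mem=52
  op22 P3: store L3 := 92 → I/I/I/M on L3; bus BusRdX; mem=50
  op23 P2: store L0 := 46 → I/I/M/I on L0; bus BusUpgr; mem=10
  op24 P0: store L3 := 11 → M/I/I/I on L3; bus BusRdX Flush; mem=92
  op25 P2: load  L4 → I/S/S/I on L4; bus BusRd Flush; mem=38
  op26 P3: load  L2 → I/S/I/S on L2; bus (none); mem=5
  op27 P0: load  L1 → S/S/I/I on L1; bus BusRd Flush; mem=83
  op28 P3: store L4 := 87 → I/I/I/M on L4; bus BusRdX; mem=38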